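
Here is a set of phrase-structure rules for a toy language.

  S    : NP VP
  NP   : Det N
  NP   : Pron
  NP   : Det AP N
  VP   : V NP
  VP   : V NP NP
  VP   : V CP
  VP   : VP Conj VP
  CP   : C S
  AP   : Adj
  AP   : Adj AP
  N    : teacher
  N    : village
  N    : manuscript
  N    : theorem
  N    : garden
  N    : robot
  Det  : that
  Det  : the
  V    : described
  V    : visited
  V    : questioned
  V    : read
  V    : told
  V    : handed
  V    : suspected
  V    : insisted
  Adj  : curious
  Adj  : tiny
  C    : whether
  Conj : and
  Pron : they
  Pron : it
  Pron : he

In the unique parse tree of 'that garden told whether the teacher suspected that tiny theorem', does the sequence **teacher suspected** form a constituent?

No

[S [NP [Det that] [N garden]] [VP [V told] [CP [C whether] [S [NP [Det the] [N teacher]] [VP [V suspected] [NP [Det that] [AP [Adj tiny]] [N theorem]]]]]]]
The smallest constituent containing 'teacher suspected' is the S spanning 'the teacher suspected that tiny theorem'; no single node in the tree dominates exactly the given words.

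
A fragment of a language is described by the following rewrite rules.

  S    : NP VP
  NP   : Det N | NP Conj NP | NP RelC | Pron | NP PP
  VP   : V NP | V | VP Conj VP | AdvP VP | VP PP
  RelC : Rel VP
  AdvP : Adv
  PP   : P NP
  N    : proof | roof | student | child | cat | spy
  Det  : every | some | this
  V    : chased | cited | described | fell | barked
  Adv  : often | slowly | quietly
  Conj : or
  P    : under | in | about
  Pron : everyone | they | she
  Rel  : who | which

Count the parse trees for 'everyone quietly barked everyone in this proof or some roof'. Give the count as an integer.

4

Two of the 4 distinct bracketings:
[S [NP [Pron everyone]] [VP [AdvP [Adv quietly]] [VP [V barked] [NP [NP [NP [Pron everyone]] [PP [P in] [NP [Det this] [N proof]]]] [Conj or] [NP [Det some] [N roof]]]]]]
[S [NP [Pron everyone]] [VP [AdvP [Adv quietly]] [VP [V barked] [NP [NP [Pron everyone]] [PP [P in] [NP [NP [Det this] [N proof]] [Conj or] [NP [Det some] [N roof]]]]]]]]
The trees differ in how a recursive rule is bracketed over the same span.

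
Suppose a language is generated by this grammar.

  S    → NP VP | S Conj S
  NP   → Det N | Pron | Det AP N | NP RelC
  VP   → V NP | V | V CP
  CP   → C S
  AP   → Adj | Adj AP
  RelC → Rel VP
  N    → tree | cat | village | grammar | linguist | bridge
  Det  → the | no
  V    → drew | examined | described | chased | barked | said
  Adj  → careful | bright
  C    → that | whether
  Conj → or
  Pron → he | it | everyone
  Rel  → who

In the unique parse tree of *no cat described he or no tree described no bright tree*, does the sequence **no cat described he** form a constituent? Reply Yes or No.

Yes

[S [S [NP [Det no] [N cat]] [VP [V described] [NP [Pron he]]]] [Conj or] [S [NP [Det no] [N tree]] [VP [V described] [NP [Det no] [AP [Adj bright]] [N tree]]]]]
The words 'no cat described he' are exhaustively dominated by a single S node (built by S → NP VP), so they form a constituent.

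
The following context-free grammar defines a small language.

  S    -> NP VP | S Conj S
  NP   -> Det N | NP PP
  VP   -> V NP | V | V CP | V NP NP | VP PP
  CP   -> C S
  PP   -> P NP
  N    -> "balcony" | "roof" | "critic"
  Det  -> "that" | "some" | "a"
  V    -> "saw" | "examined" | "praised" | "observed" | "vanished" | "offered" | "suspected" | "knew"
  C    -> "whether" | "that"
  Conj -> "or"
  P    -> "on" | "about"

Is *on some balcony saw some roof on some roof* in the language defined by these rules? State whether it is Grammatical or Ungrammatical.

For S → NP VP, no prefix of the string parses as an NP. The alternative S rule S → S Conj S likewise has no satisfying split.

Ungrammatical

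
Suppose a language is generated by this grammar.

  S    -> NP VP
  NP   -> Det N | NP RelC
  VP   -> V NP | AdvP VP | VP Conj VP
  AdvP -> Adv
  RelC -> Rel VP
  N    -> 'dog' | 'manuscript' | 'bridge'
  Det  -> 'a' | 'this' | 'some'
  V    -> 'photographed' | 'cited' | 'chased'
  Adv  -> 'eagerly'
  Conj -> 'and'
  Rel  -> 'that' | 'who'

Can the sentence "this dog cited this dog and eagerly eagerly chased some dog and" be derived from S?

Ungrammatical

For S → NP VP, the only prefix that parses as NP is 'this dog', but the remainder 'cited this dog and eagerly eagerly chased some dog and' is not a VP under these rules.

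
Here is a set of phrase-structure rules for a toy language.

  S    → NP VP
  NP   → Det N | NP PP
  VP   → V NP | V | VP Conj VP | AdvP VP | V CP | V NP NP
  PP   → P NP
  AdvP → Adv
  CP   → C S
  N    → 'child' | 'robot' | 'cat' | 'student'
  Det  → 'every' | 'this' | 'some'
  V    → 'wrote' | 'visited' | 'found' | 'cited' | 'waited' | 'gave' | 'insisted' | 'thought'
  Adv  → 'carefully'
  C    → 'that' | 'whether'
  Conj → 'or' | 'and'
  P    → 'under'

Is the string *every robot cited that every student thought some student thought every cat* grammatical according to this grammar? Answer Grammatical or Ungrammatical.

For S → NP VP, the only prefix that parses as NP is 'every robot', but the remainder 'cited that every student thought some student thought every cat' is not a VP under these rules.

Ungrammatical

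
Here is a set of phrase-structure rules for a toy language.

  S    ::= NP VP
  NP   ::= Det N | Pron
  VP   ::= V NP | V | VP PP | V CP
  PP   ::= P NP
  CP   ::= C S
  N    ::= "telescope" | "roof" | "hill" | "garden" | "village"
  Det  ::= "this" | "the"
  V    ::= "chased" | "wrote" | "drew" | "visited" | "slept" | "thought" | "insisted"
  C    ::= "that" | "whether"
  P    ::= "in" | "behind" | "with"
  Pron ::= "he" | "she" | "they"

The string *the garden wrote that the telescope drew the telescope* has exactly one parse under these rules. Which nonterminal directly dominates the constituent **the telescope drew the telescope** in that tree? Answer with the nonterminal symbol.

CP

[S [NP [Det the] [N garden]] [VP [V wrote] [CP [C that] [S [NP [Det the] [N telescope]] [VP [V drew] [NP [Det the] [N telescope]]]]]]]
The span 'the telescope drew the telescope' is the S node built by S → NP VP.
Its mother is the CP built by CP → C S.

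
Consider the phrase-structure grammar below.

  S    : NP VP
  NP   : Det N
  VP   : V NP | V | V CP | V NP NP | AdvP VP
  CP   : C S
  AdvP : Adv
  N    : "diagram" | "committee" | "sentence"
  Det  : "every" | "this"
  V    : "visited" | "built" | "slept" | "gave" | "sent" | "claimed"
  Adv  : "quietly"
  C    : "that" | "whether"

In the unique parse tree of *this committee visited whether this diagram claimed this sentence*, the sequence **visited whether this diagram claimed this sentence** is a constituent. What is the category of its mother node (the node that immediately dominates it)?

[S [NP [Det this] [N committee]] [VP [V visited] [CP [C whether] [S [NP [Det this] [N diagram]] [VP [V claimed] [NP [Det this] [N sentence]]]]]]]
The span 'visited whether this diagram claimed this sentence' is the VP node built by VP → V CP.
Its mother is the S built by S → NP VP.

S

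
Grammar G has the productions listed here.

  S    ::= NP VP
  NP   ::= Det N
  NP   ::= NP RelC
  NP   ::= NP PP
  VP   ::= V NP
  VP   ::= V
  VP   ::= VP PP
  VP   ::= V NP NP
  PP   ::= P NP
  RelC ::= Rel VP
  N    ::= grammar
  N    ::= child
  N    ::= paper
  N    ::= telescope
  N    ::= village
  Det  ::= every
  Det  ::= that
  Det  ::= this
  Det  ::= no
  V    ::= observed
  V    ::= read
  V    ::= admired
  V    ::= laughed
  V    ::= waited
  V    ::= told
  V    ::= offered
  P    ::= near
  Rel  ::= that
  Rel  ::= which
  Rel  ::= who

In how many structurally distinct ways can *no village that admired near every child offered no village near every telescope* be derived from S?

4

Two of the 4 distinct bracketings:
[S [NP [NP [Det no] [N village]] [RelC [Rel that] [VP [VP [V admired]] [PP [P near] [NP [Det every] [N child]]]]]] [VP [V offered] [NP [NP [Det no] [N village]] [PP [P near] [NP [Det every] [N telescope]]]]]]
[S [NP [NP [Det no] [N village]] [RelC [Rel that] [VP [VP [V admired]] [PP [P near] [NP [Det every] [N child]]]]]] [VP [VP [V offered] [NP [Det no] [N village]]] [PP [P near] [NP [Det every] [N telescope]]]]]
The difference turns on whether NP → NP PP is used at the relevant span, versus an alternative expansion of NP.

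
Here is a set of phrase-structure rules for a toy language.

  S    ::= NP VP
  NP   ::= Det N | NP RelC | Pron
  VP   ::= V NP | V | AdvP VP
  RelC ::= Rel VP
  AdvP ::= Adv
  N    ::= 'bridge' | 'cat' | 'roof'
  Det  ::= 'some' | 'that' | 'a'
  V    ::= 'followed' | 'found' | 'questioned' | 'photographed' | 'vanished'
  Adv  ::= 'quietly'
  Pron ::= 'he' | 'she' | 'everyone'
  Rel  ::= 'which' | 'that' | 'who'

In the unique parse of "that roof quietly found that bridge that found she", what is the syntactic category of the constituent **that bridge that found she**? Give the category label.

[S [NP [Det that] [N roof]] [VP [AdvP [Adv quietly]] [VP [V found] [NP [NP [Det that] [N bridge]] [RelC [Rel that] [VP [V found] [NP [Pron she]]]]]]]]
The span 'that bridge that found she' is the NP node built by NP → NP RelC.

NP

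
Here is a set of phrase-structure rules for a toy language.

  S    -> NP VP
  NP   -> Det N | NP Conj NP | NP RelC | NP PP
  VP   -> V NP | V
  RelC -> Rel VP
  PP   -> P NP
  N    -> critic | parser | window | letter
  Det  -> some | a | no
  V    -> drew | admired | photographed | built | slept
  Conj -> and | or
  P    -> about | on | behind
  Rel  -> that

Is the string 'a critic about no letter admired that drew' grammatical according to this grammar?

Ungrammatical

For S → NP VP, every NP-prefix leaves a non-VP remainder: after 'a critic' the remainder is not a VP; after 'a critic about no letter' the remainder is not a VP.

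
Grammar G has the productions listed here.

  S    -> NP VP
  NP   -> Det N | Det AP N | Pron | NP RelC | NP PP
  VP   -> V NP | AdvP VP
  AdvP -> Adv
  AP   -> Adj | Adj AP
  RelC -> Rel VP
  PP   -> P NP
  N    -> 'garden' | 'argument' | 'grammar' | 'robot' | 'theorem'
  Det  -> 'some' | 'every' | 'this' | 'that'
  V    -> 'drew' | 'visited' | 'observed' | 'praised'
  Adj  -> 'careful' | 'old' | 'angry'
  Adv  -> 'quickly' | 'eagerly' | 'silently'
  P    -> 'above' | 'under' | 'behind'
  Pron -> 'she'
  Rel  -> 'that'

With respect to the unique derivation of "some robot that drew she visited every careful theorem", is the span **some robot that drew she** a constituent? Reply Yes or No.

Yes

[S [NP [NP [Det some] [N robot]] [RelC [Rel that] [VP [V drew] [NP [Pron she]]]]] [VP [V visited] [NP [Det every] [AP [Adj careful]] [N theorem]]]]
The words 'some robot that drew she' are exhaustively dominated by a single NP node (built by NP → NP RelC), so they form a constituent.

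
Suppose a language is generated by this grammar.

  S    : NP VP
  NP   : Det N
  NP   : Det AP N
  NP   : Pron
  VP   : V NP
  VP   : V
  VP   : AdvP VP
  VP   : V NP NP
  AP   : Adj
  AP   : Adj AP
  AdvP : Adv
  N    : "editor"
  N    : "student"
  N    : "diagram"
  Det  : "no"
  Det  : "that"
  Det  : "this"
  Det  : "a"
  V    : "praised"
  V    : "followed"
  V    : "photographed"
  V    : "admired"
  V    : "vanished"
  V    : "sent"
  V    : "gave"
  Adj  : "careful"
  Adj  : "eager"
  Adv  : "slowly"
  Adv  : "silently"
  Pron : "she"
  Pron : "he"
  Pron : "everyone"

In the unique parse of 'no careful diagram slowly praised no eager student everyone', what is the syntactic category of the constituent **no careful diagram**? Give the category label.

NP

S
  NP
    Det: no
    AP
      Adj: careful
    N: diagram
  VP
    AdvP
      Adv: slowly
    VP
      V: praised
      NP
        Det: no
        AP
          Adj: eager
        N: student
      NP
        Pron: everyone
The span 'no careful diagram' is the NP node built by NP → Det AP N.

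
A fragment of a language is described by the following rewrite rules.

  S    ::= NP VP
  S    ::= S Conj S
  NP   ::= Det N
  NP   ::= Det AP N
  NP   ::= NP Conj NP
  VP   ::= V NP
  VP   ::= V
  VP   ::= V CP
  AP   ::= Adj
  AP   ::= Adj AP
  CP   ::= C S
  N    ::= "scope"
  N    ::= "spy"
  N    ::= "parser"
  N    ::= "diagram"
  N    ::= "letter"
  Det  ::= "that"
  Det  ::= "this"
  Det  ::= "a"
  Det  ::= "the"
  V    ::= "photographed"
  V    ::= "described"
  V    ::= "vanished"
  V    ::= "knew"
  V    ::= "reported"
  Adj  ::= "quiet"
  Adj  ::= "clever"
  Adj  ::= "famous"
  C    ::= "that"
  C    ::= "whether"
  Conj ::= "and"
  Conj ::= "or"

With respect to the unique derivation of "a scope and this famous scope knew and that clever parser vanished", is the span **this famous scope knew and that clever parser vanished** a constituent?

[S [S [NP [NP [Det a] [N scope]] [Conj and] [NP [Det this] [AP [Adj famous]] [N scope]]] [VP [V knew]]] [Conj and] [S [NP [Det that] [AP [Adj clever]] [N parser]] [VP [V vanished]]]]
The smallest constituent containing 'this famous scope knew and that clever parser vanished' is the S spanning 'a scope and this famous scope knew and that clever parser vanished'; no single node in the tree dominates exactly the given words.

No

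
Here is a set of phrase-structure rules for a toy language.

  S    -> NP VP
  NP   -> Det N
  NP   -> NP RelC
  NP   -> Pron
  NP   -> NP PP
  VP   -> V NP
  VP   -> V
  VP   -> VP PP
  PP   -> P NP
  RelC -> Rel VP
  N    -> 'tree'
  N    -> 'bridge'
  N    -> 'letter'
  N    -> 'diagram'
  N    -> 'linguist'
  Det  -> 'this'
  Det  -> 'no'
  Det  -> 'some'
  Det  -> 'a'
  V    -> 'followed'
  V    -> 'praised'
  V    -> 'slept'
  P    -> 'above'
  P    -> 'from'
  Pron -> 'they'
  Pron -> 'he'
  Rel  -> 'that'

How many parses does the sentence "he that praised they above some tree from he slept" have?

9

Two of the 9 distinct bracketings:
[S [NP [NP [Pron he]] [RelC [Rel that] [VP [V praised] [NP [NP [Pron they]] [PP [P above] [NP [NP [Det some] [N tree]] [PP [P from] [NP [Pron he]]]]]]]]] [VP [V slept]]]
[S [NP [NP [Pron he]] [RelC [Rel that] [VP [V praised] [NP [NP [NP [Pron they]] [PP [P above] [NP [Det some] [N tree]]]] [PP [P from] [NP [Pron he]]]]]]] [VP [V slept]]]
The trees differ in how a recursive rule is bracketed over the same span.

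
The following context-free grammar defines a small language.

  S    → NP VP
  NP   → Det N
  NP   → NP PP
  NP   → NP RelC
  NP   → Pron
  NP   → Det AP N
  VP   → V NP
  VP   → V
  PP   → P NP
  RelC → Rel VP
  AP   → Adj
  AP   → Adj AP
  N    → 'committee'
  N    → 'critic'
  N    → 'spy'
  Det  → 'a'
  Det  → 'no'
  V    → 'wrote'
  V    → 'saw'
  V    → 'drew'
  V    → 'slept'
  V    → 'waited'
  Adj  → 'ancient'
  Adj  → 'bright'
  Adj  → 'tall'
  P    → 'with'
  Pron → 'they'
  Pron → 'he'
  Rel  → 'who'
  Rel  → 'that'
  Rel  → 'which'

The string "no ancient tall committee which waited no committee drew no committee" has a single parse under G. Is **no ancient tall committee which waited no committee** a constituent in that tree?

Yes

[S [NP [NP [Det no] [AP [Adj ancient] [AP [Adj tall]]] [N committee]] [RelC [Rel which] [VP [V waited] [NP [Det no] [N committee]]]]] [VP [V drew] [NP [Det no] [N committee]]]]
The words 'no ancient tall committee which waited no committee' are exhaustively dominated by a single NP node (built by NP → NP RelC), so they form a constituent.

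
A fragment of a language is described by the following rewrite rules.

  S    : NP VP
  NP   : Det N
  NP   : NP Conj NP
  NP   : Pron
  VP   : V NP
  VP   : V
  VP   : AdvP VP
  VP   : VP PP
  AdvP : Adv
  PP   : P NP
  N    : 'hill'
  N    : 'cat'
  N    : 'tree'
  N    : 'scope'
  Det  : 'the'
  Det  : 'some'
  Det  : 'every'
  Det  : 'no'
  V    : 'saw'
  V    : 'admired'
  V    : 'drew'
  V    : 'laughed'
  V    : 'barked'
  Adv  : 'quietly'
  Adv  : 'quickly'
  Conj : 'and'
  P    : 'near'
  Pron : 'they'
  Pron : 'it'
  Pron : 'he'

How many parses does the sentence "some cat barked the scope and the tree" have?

1

[S [NP [Det some] [N cat]] [VP [V barked] [NP [NP [Det the] [N scope]] [Conj and] [NP [Det the] [N tree]]]]]
No rule offers an alternative attachment or grouping for any span, so this is the only derivation.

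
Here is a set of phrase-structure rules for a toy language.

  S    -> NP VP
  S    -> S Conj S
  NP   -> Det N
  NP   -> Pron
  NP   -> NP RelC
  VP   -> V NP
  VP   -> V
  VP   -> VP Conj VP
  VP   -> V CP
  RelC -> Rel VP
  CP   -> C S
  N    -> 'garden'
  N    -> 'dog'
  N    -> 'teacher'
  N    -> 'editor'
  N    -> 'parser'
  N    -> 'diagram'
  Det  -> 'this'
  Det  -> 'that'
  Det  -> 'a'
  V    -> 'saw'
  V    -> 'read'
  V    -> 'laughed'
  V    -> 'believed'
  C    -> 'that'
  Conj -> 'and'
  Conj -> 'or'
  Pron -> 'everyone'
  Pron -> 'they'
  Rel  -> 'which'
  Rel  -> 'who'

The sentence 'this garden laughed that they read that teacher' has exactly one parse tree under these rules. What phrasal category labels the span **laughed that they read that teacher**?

VP

[S [NP [Det this] [N garden]] [VP [V laughed] [CP [C that] [S [NP [Pron they]] [VP [V read] [NP [Det that] [N teacher]]]]]]]
The span 'laughed that they read that teacher' is the VP node built by VP → V CP.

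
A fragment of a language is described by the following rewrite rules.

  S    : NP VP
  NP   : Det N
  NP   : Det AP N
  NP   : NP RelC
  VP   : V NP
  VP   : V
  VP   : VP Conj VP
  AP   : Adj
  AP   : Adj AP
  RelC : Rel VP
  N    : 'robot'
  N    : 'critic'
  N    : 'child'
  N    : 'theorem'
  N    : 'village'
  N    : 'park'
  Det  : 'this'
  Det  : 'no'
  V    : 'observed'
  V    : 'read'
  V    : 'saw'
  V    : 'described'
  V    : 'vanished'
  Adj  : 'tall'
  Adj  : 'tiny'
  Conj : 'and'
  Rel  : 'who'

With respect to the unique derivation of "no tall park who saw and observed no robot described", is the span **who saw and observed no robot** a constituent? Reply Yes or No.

Yes

[S [NP [NP [Det no] [AP [Adj tall]] [N park]] [RelC [Rel who] [VP [VP [V saw]] [Conj and] [VP [V observed] [NP [Det no] [N robot]]]]]] [VP [V described]]]
The words 'who saw and observed no robot' are exhaustively dominated by a single RelC node (built by RelC → Rel VP), so they form a constituent.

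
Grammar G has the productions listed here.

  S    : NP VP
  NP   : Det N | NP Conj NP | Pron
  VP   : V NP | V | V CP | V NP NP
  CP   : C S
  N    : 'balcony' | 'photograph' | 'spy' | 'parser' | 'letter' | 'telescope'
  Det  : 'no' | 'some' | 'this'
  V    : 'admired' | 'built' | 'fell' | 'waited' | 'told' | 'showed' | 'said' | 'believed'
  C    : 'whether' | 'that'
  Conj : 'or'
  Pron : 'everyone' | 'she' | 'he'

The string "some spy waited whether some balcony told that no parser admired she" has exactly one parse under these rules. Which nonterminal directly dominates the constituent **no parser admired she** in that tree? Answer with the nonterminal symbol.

CP

[S [NP [Det some] [N spy]] [VP [V waited] [CP [C whether] [S [NP [Det some] [N balcony]] [VP [V told] [CP [C that] [S [NP [Det no] [N parser]] [VP [V admired] [NP [Pron she]]]]]]]]]]
The span 'no parser admired she' is the S node built by S → NP VP.
Its mother is the CP built by CP → C S.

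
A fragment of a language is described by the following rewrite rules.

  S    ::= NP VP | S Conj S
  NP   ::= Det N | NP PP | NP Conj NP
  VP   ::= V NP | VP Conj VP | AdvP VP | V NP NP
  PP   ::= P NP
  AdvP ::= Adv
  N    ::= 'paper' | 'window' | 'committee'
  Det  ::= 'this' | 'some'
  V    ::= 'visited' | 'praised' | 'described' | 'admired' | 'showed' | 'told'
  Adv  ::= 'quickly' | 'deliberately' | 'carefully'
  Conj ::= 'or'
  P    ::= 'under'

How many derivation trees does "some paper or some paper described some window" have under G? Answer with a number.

[S [NP [NP [Det some] [N paper]] [Conj or] [NP [Det some] [N paper]]] [VP [V described] [NP [Det some] [N window]]]]
No rule offers an alternative attachment or grouping for any span, so this is the only derivation.

1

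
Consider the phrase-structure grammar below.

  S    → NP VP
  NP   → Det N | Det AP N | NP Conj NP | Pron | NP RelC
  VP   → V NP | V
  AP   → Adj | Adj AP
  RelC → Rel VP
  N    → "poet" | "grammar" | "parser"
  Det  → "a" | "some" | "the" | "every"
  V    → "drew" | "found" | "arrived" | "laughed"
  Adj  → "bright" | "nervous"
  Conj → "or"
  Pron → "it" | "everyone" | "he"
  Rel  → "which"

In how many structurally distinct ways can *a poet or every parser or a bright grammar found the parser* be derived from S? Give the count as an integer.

The two bracketings:
[S [NP [NP [Det a] [N poet]] [Conj or] [NP [NP [Det every] [N parser]] [Conj or] [NP [Det a] [AP [Adj bright]] [N grammar]]]] [VP [V found] [NP [Det the] [N parser]]]]
[S [NP [NP [NP [Det a] [N poet]] [Conj or] [NP [Det every] [N parser]]] [Conj or] [NP [Det a] [AP [Adj bright]] [N grammar]]] [VP [V found] [NP [Det the] [N parser]]]]
The trees differ in how a recursive rule is bracketed over the same span.

2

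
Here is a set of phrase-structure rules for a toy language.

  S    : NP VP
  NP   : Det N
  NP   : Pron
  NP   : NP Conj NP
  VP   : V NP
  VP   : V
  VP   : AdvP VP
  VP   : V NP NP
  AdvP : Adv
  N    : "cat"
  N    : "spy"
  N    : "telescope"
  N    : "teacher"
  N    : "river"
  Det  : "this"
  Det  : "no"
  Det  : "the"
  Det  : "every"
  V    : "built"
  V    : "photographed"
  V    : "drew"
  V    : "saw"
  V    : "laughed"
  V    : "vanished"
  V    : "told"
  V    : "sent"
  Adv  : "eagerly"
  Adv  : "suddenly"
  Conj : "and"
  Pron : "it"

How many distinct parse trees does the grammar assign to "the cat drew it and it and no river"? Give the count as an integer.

The two bracketings:
[S [NP [Det the] [N cat]] [VP [V drew] [NP [NP [Pron it]] [Conj and] [NP [NP [Pron it]] [Conj and] [NP [Det no] [N river]]]]]]
[S [NP [Det the] [N cat]] [VP [V drew] [NP [NP [NP [Pron it]] [Conj and] [NP [Pron it]]] [Conj and] [NP [Det no] [N river]]]]]
The trees differ in how a recursive rule is bracketed over the same span.

2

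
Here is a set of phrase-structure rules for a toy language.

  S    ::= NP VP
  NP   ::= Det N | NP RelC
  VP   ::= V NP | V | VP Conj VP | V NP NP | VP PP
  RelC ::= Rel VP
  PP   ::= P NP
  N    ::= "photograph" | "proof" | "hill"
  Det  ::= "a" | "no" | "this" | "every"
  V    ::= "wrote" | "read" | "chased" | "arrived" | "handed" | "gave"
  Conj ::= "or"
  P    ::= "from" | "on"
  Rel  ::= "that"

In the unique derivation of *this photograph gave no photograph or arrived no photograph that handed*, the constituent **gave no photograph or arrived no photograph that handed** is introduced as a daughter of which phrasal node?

S

S
  NP
    Det: this
    N: photograph
  VP
    VP
      V: gave
      NP
        Det: no
        N: photograph
    Conj: or
    VP
      V: arrived
      NP
        NP
          Det: no
          N: photograph
        RelC
          Rel: that
          VP
            V: handed
The span 'gave no photograph or arrived no photograph that handed' is the VP node built by VP → VP Conj VP.
Its mother is the S built by S → NP VP.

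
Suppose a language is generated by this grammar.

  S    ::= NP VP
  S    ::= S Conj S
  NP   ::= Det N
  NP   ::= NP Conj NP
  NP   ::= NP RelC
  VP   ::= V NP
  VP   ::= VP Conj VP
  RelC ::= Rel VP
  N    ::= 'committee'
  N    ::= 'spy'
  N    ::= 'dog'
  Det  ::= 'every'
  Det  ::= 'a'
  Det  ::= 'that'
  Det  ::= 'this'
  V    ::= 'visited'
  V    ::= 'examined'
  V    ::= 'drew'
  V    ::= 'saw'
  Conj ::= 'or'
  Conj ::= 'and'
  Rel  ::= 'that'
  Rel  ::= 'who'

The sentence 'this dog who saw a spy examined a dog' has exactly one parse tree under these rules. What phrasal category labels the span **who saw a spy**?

RelC

S
  NP
    NP
      Det: this
      N: dog
    RelC
      Rel: who
      VP
        V: saw
        NP
          Det: a
          N: spy
  VP
    V: examined
    NP
      Det: a
      N: dog
The span 'who saw a spy' is the RelC node built by RelC → Rel VP.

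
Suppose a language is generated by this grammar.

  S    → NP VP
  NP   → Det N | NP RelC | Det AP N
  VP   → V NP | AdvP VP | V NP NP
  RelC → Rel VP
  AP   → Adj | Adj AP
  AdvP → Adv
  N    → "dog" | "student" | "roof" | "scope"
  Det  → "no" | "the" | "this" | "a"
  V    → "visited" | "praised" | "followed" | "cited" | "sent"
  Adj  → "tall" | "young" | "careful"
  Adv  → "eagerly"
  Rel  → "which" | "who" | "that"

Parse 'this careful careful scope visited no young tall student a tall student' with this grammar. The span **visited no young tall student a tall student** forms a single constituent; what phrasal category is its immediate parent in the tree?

S

S
  NP
    Det: this
    AP
      Adj: careful
      AP
        Adj: careful
    N: scope
  VP
    V: visited
    NP
      Det: no
      AP
        Adj: young
        AP
          Adj: tall
      N: student
    NP
      Det: a
      AP
        Adj: tall
      N: student
The span 'visited no young tall student a tall student' is the VP node built by VP → V NP NP.
Its mother is the S built by S → NP VP.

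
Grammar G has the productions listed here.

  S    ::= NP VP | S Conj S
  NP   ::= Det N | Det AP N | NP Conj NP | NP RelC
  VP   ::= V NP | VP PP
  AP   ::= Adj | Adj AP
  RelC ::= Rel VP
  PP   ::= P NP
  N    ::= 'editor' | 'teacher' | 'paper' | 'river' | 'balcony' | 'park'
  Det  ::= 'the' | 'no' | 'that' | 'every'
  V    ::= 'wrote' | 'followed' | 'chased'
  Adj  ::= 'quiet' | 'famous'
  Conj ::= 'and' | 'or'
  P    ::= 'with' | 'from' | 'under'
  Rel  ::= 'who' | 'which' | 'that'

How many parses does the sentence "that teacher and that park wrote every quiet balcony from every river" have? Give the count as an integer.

1

[S [NP [NP [Det that] [N teacher]] [Conj and] [NP [Det that] [N park]]] [VP [VP [V wrote] [NP [Det every] [AP [Adj quiet]] [N balcony]]] [PP [P from] [NP [Det every] [N river]]]]]
No rule offers an alternative attachment or grouping for any span, so this is the only derivation.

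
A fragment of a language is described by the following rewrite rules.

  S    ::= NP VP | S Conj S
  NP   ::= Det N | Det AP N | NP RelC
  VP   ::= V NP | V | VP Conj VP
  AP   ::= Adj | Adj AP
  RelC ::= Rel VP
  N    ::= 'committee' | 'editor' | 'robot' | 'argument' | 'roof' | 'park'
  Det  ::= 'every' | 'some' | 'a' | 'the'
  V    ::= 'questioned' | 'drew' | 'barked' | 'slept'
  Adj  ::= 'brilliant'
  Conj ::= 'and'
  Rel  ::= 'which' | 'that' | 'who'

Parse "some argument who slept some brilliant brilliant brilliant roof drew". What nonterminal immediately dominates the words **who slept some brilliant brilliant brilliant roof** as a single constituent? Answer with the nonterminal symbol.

RelC

[S [NP [NP [Det some] [N argument]] [RelC [Rel who] [VP [V slept] [NP [Det some] [AP [Adj brilliant] [AP [Adj brilliant] [AP [Adj brilliant]]]] [N roof]]]]] [VP [V drew]]]
The span 'who slept some brilliant brilliant brilliant roof' is the RelC node built by RelC → Rel VP.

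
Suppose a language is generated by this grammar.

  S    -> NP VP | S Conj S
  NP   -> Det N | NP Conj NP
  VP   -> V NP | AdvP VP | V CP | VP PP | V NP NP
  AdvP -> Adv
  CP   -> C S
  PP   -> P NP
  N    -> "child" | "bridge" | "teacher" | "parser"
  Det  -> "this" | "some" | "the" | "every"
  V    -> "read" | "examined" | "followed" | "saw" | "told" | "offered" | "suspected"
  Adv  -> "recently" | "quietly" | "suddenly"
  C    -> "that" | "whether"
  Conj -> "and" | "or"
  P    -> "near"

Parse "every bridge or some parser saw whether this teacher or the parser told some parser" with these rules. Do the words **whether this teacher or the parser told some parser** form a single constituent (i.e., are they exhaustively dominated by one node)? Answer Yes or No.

Yes

[S [NP [NP [Det every] [N bridge]] [Conj or] [NP [Det some] [N parser]]] [VP [V saw] [CP [C whether] [S [NP [NP [Det this] [N teacher]] [Conj or] [NP [Det the] [N parser]]] [VP [V told] [NP [Det some] [N parser]]]]]]]
The words 'whether this teacher or the parser told some parser' are exhaustively dominated by a single CP node (built by CP → C S), so they form a constituent.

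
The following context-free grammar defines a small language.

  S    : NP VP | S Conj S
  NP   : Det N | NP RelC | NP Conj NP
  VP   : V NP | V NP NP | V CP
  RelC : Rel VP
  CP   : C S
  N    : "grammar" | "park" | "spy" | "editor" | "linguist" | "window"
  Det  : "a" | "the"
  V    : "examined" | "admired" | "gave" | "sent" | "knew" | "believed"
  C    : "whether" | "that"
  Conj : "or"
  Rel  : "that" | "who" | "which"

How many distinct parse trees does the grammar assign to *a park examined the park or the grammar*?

[S [NP [Det a] [N park]] [VP [V examined] [NP [NP [Det the] [N park]] [Conj or] [NP [Det the] [N grammar]]]]]
No rule offers an alternative attachment or grouping for any span, so this is the only derivation.

1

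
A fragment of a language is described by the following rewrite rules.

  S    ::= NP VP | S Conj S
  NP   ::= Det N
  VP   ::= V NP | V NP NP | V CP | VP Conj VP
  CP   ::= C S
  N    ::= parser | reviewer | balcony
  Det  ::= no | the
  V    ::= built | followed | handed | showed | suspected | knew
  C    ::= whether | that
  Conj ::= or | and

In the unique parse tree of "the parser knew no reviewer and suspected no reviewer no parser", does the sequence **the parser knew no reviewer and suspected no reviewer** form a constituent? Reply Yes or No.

[S [NP [Det the] [N parser]] [VP [VP [V knew] [NP [Det no] [N reviewer]]] [Conj and] [VP [V suspected] [NP [Det no] [N reviewer]] [NP [Det no] [N parser]]]]]
The smallest constituent containing 'the parser knew no reviewer and suspected no reviewer' is the S spanning 'the parser knew no reviewer and suspected no reviewer no parser'; no single node in the tree dominates exactly the given words.

No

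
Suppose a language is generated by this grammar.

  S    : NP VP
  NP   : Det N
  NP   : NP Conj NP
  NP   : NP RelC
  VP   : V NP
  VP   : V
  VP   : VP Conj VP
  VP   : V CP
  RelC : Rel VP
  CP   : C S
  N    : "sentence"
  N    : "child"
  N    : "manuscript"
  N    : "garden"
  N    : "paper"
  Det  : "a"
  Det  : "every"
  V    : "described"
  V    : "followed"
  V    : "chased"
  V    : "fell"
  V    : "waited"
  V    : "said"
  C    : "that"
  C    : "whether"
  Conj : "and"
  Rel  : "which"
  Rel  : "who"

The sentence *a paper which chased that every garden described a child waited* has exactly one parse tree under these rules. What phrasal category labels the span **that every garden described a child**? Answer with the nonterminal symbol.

CP

S
  NP
    NP
      Det: a
      N: paper
    RelC
      Rel: which
      VP
        V: chased
        CP
          C: that
          S
            NP
              Det: every
              N: garden
            VP
              V: described
              NP
                Det: a
                N: child
  VP
    V: waited
The span 'that every garden described a child' is the CP node built by CP → C S.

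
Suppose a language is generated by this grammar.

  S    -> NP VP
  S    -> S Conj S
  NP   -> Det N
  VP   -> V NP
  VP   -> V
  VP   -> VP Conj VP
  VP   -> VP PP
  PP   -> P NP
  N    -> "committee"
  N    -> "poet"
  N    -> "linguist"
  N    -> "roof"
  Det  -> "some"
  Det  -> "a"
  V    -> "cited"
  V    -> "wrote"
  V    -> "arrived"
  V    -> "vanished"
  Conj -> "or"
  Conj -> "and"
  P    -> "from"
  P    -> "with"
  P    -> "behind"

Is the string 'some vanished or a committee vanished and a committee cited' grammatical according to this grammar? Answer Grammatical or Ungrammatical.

A Det word can never sit immediately before a V word in any string this grammar generates, so the substring 'some vanished' rules out a derivation.

Ungrammatical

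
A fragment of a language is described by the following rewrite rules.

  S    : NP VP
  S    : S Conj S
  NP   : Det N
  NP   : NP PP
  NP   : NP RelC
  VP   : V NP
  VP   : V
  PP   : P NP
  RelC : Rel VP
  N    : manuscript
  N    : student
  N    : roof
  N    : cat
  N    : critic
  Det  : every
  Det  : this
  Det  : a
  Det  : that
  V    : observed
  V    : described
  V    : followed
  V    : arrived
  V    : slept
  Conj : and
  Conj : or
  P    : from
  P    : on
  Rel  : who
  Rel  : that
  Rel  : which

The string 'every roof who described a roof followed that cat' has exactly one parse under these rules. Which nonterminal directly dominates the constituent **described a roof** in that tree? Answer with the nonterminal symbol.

RelC

[S [NP [NP [Det every] [N roof]] [RelC [Rel who] [VP [V described] [NP [Det a] [N roof]]]]] [VP [V followed] [NP [Det that] [N cat]]]]
The span 'described a roof' is the VP node built by VP → V NP.
Its mother is the RelC built by RelC → Rel VP.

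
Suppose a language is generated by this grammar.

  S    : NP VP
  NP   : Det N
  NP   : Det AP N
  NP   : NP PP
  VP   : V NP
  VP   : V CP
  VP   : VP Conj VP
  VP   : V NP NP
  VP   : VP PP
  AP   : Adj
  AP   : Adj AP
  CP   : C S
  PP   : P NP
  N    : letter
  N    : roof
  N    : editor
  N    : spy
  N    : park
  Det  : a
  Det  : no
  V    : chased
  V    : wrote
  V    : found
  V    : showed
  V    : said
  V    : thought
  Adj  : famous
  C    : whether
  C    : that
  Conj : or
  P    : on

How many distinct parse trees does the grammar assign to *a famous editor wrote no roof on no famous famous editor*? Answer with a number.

The two bracketings:
[S [NP [Det a] [AP [Adj famous]] [N editor]] [VP [V wrote] [NP [NP [Det no] [N roof]] [PP [P on] [NP [Det no] [AP [Adj famous] [AP [Adj famous]]] [N editor]]]]]]
[S [NP [Det a] [AP [Adj famous]] [N editor]] [VP [VP [V wrote] [NP [Det no] [N roof]]] [PP [P on] [NP [Det no] [AP [Adj famous] [AP [Adj famous]]] [N editor]]]]]
The difference turns on whether NP → NP PP is used at the relevant span, versus an alternative expansion of NP.

2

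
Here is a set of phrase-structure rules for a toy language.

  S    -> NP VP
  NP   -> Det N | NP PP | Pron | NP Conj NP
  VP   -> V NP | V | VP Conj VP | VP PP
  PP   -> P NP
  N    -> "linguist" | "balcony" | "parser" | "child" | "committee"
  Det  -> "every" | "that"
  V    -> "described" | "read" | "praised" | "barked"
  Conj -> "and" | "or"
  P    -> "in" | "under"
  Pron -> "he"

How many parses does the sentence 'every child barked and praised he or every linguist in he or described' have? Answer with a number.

Two of the 7 distinct bracketings:
[S [NP [Det every] [N child]] [VP [VP [V barked]] [Conj and] [VP [VP [V praised] [NP [NP [NP [Pron he]] [Conj or] [NP [Det every] [N linguist]]] [PP [P in] [NP [Pron he]]]]] [Conj or] [VP [V described]]]]]
[S [NP [Det every] [N child]] [VP [VP [V barked]] [Conj and] [VP [VP [V praised] [NP [NP [Pron he]] [Conj or] [NP [NP [Det every] [N linguist]] [PP [P in] [NP [Pron he]]]]]] [Conj or] [VP [V described]]]]]
The trees differ in how a recursive rule is bracketed over the same span.

7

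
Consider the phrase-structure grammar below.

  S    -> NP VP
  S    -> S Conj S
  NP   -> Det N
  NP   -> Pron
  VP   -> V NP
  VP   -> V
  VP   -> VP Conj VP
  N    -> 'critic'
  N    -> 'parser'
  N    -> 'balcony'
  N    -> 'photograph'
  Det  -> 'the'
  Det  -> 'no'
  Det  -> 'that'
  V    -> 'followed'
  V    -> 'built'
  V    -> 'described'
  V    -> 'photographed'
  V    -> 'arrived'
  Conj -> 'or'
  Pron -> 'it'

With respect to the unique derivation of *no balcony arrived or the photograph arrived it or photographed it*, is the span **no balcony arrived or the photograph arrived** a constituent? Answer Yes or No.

[S [S [NP [Det no] [N balcony]] [VP [V arrived]]] [Conj or] [S [NP [Det the] [N photograph]] [VP [VP [V arrived] [NP [Pron it]]] [Conj or] [VP [V photographed] [NP [Pron it]]]]]]
The smallest constituent containing 'no balcony arrived or the photograph arrived' is the S spanning 'no balcony arrived or the photograph arrived it or photographed it'; no single node in the tree dominates exactly the given words.

No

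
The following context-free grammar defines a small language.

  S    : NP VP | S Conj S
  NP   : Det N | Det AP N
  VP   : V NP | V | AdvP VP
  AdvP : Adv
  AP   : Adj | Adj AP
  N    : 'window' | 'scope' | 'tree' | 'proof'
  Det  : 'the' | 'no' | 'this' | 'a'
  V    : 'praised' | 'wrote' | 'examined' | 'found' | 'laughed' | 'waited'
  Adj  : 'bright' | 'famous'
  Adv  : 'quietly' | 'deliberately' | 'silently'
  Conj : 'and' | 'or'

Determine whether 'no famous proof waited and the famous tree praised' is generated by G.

Grammatical

S
  S
    NP
      Det: no
      AP
        Adj: famous
      N: proof
    VP
      V: waited
  Conj: and
  S
    NP
      Det: the
      AP
        Adj: famous
      N: tree
    VP
      V: praised
The bracketing above is licensed at every node by one of the given productions, with S at the root.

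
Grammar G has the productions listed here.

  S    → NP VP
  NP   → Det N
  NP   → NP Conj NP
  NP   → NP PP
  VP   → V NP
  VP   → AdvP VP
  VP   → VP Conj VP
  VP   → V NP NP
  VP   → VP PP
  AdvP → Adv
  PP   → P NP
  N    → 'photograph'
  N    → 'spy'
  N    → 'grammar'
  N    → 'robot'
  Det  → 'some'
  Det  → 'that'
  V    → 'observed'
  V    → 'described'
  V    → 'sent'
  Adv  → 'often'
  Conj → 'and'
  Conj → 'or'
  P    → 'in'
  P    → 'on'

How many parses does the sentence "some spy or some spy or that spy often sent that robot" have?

2

The two bracketings:
[S [NP [NP [Det some] [N spy]] [Conj or] [NP [NP [Det some] [N spy]] [Conj or] [NP [Det that] [N spy]]]] [VP [AdvP [Adv often]] [VP [V sent] [NP [Det that] [N robot]]]]]
[S [NP [NP [NP [Det some] [N spy]] [Conj or] [NP [Det some] [N spy]]] [Conj or] [NP [Det that] [N spy]]] [VP [AdvP [Adv often]] [VP [V sent] [NP [Det that] [N robot]]]]]
The trees differ in how a recursive rule is bracketed over the same span.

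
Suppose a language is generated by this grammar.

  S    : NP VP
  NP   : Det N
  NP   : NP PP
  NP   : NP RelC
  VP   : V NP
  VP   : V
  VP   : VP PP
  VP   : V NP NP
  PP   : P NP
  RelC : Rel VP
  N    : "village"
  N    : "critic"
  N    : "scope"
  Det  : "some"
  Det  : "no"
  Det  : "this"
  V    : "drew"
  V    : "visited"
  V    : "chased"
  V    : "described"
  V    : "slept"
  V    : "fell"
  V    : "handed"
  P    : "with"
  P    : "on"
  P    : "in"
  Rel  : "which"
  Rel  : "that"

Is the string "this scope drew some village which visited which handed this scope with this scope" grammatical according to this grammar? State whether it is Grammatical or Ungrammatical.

Grammatical

[S [NP [Det this] [N scope]] [VP [V drew] [NP [NP [NP [NP [Det some] [N village]] [RelC [Rel which] [VP [V visited]]]] [RelC [Rel which] [VP [V handed] [NP [Det this] [N scope]]]]] [PP [P with] [NP [Det this] [N scope]]]]]]
Each bracket corresponds to one application of a listed rule, so the string is derivable from S.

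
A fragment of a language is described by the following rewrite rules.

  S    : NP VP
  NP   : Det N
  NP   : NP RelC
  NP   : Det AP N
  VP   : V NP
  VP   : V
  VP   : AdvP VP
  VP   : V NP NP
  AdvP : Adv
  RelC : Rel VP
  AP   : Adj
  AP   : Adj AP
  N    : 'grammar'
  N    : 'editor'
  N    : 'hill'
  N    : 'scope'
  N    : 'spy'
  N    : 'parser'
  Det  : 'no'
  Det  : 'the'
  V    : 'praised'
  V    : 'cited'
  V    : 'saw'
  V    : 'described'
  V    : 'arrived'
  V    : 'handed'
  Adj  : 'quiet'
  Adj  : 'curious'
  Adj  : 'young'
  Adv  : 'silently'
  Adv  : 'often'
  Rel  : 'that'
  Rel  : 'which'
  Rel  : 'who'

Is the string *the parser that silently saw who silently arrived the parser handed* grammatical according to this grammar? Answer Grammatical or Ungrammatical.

[S [NP [NP [NP [Det the] [N parser]] [RelC [Rel that] [VP [AdvP [Adv silently]] [VP [V saw]]]]] [RelC [Rel who] [VP [AdvP [Adv silently]] [VP [V arrived] [NP [Det the] [N parser]]]]]] [VP [V handed]]]
Every word is introduced by a lexical rule and the phrasal rules combine the resulting categories into a single S.

Grammatical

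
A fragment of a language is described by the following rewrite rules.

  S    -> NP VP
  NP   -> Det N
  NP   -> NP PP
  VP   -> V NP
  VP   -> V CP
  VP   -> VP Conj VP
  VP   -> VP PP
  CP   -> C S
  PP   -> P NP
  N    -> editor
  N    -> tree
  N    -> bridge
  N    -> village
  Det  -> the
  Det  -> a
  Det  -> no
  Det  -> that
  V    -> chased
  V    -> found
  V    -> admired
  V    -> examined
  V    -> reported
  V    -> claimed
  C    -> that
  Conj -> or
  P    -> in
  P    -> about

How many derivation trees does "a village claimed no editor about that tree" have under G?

2

The two bracketings:
[S [NP [Det a] [N village]] [VP [V claimed] [NP [NP [Det no] [N editor]] [PP [P about] [NP [Det that] [N tree]]]]]]
[S [NP [Det a] [N village]] [VP [VP [V claimed] [NP [Det no] [N editor]]] [PP [P about] [NP [Det that] [N tree]]]]]
The difference turns on whether NP → NP PP is used at the relevant span, versus an alternative expansion of NP.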